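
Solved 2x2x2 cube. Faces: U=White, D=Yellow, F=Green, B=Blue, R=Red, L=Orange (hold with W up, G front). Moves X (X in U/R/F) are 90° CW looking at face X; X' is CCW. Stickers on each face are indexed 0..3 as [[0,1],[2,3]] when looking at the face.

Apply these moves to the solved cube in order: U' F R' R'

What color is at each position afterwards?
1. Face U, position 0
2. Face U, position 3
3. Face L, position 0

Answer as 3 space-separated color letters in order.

After move 1 (U'): U=WWWW F=OOGG R=GGRR B=RRBB L=BBOO
After move 2 (F): F=GOGO U=WWOB R=WGWR D=RGYY L=BYOY
After move 3 (R'): R=GRWW U=WBOR F=GWGB D=ROYO B=YRGB
After move 4 (R'): R=RWGW U=WGOY F=GBGR D=RWYB B=OROB
Query 1: U[0] = W
Query 2: U[3] = Y
Query 3: L[0] = B

Answer: W Y B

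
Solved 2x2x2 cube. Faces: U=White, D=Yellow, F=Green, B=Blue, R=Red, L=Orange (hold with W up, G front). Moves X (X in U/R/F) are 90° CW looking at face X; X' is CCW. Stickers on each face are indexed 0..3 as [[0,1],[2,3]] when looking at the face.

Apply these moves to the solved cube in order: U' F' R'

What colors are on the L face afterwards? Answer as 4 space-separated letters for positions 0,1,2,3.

After move 1 (U'): U=WWWW F=OOGG R=GGRR B=RRBB L=BBOO
After move 2 (F'): F=OGOG U=WWGR R=YGYR D=BOYY L=BWOW
After move 3 (R'): R=GRYY U=WBGR F=OWOR D=BGYG B=YROB
Query: L face = BWOW

Answer: B W O W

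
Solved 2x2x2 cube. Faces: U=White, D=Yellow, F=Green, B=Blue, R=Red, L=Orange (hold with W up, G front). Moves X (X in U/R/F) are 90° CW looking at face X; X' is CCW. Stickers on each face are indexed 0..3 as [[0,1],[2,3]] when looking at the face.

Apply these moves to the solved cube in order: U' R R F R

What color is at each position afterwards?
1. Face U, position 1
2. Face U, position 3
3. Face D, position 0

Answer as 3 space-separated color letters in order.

Answer: O B G

Derivation:
After move 1 (U'): U=WWWW F=OOGG R=GGRR B=RRBB L=BBOO
After move 2 (R): R=RGRG U=WOWG F=OYGY D=YBYR B=WRWB
After move 3 (R): R=RRGG U=WYWY F=OBGR D=YWYW B=GROB
After move 4 (F): F=GORB U=WYOB R=WRYG D=GRYW L=BYOW
After move 5 (R): R=YWGR U=WOOB F=GRRW D=GOYG B=BRYB
Query 1: U[1] = O
Query 2: U[3] = B
Query 3: D[0] = G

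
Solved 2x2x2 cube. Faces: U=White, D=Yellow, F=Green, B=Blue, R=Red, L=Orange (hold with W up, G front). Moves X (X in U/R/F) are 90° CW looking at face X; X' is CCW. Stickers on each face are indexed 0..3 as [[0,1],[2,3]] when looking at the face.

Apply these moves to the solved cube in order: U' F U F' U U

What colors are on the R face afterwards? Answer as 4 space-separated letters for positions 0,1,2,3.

Answer: G W R R

Derivation:
After move 1 (U'): U=WWWW F=OOGG R=GGRR B=RRBB L=BBOO
After move 2 (F): F=GOGO U=WWOB R=WGWR D=RGYY L=BYOY
After move 3 (U): U=OWBW F=WGGO R=RRWR B=BYBB L=GOOY
After move 4 (F'): F=GOWG U=OWRW R=GRRR D=OYYY L=GWOB
After move 5 (U): U=ROWW F=GRWG R=BYRR B=GWBB L=GOOB
After move 6 (U): U=WRWO F=BYWG R=GWRR B=GOBB L=GROB
Query: R face = GWRR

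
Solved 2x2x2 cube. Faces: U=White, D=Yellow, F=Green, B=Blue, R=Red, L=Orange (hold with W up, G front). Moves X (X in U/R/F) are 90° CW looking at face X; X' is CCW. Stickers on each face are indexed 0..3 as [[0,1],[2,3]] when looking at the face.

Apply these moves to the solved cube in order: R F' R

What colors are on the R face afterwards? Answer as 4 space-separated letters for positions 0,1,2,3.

After move 1 (R): R=RRRR U=WGWG F=GYGY D=YBYB B=WBWB
After move 2 (F'): F=YYGG U=WGRR R=BRYR D=OOYB L=OGOW
After move 3 (R): R=YBRR U=WYRG F=YOGB D=OWYW B=RBGB
Query: R face = YBRR

Answer: Y B R R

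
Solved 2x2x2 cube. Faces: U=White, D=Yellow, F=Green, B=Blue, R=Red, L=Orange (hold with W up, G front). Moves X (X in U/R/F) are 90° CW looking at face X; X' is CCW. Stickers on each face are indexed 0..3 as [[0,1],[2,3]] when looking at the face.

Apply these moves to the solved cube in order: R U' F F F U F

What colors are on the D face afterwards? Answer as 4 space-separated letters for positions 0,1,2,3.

Answer: Y R Y B

Derivation:
After move 1 (R): R=RRRR U=WGWG F=GYGY D=YBYB B=WBWB
After move 2 (U'): U=GGWW F=OOGY R=GYRR B=RRWB L=WBOO
After move 3 (F): F=GOYO U=GGOB R=WYWR D=RGYB L=WYOB
After move 4 (F): F=YGOO U=GGBY R=OYBR D=WWYB L=WROG
After move 5 (F): F=OYOG U=GGGR R=BYYR D=BOYB L=WWOW
After move 6 (U): U=GGRG F=BYOG R=RRYR B=WWWB L=OYOW
After move 7 (F): F=OBGY U=GGWY R=RRGR D=YRYB L=OBOO
Query: D face = YRYB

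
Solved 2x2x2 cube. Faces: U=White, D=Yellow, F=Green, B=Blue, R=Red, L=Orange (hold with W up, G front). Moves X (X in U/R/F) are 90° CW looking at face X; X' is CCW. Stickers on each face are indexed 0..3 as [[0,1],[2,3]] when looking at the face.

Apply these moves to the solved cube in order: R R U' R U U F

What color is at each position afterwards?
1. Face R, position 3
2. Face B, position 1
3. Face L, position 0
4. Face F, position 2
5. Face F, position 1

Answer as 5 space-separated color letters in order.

After move 1 (R): R=RRRR U=WGWG F=GYGY D=YBYB B=WBWB
After move 2 (R): R=RRRR U=WYWY F=GBGB D=YWYW B=GBGB
After move 3 (U'): U=YYWW F=OOGB R=GBRR B=RRGB L=GBOO
After move 4 (R): R=RGRB U=YOWB F=OWGW D=YGYR B=WRYB
After move 5 (U): U=WYBO F=RGGW R=WRRB B=GBYB L=OWOO
After move 6 (U): U=BWOY F=WRGW R=GBRB B=OWYB L=RGOO
After move 7 (F): F=GWWR U=BWOG R=OBYB D=RGYR L=RYOG
Query 1: R[3] = B
Query 2: B[1] = W
Query 3: L[0] = R
Query 4: F[2] = W
Query 5: F[1] = W

Answer: B W R W W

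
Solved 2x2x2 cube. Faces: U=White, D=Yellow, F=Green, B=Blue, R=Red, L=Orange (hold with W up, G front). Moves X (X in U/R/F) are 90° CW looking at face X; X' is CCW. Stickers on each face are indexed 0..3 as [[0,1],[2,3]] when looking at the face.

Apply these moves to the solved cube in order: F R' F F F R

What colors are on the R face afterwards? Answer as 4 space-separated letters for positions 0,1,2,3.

Answer: R G W R

Derivation:
After move 1 (F): F=GGGG U=WWOO R=WRWR D=RRYY L=OYOY
After move 2 (R'): R=RRWW U=WBOB F=GWGO D=RGYG B=YBRB
After move 3 (F): F=GGOW U=WBYY R=ORBW D=WRYG L=OROG
After move 4 (F): F=OGWG U=WBGR R=YRYW D=BOYG L=OWOR
After move 5 (F): F=WOGG U=WBRW R=GRRW D=YYYG L=OBOO
After move 6 (R): R=RGWR U=WORG F=WYGG D=YRYY B=WBBB
Query: R face = RGWR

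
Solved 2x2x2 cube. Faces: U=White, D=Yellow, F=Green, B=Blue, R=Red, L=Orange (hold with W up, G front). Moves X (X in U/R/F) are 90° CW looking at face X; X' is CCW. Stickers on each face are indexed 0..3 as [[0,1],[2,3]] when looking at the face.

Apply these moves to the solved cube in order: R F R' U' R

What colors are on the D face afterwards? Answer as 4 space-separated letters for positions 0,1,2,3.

After move 1 (R): R=RRRR U=WGWG F=GYGY D=YBYB B=WBWB
After move 2 (F): F=GGYY U=WGOO R=WRGR D=RRYB L=OYOB
After move 3 (R'): R=RRWG U=WWOW F=GGYO D=RGYY B=BBRB
After move 4 (U'): U=WWWO F=OYYO R=GGWG B=RRRB L=BBOB
After move 5 (R): R=WGGG U=WYWO F=OGYY D=RRYR B=ORWB
Query: D face = RRYR

Answer: R R Y R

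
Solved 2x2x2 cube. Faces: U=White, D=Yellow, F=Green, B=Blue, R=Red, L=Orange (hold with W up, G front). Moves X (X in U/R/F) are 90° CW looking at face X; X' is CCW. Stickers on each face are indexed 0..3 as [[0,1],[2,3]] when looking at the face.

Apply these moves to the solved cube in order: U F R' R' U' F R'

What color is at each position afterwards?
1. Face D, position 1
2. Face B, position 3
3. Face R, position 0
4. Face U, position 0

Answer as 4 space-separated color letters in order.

After move 1 (U): U=WWWW F=RRGG R=BBRR B=OOBB L=GGOO
After move 2 (F): F=GRGR U=WWOG R=WBWR D=RBYY L=GYOY
After move 3 (R'): R=BRWW U=WBOO F=GWGG D=RRYR B=YOBB
After move 4 (R'): R=RWBW U=WBOY F=GBGO D=RWYG B=RORB
After move 5 (U'): U=BYWO F=GYGO R=GBBW B=RWRB L=ROOY
After move 6 (F): F=GGOY U=BYYO R=WBOW D=BGYG L=RROW
After move 7 (R'): R=BWWO U=BRYR F=GYOO D=BGYY B=GWGB
Query 1: D[1] = G
Query 2: B[3] = B
Query 3: R[0] = B
Query 4: U[0] = B

Answer: G B B B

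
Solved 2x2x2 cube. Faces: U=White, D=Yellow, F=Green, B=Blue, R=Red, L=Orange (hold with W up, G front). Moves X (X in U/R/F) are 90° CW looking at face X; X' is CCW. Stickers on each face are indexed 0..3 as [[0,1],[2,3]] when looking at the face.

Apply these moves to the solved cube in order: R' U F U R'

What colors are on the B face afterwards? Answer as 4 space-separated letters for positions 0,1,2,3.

After move 1 (R'): R=RRRR U=WBWB F=GWGW D=YGYG B=YBYB
After move 2 (U): U=WWBB F=RRGW R=YBRR B=OOYB L=GWOO
After move 3 (F): F=GRWR U=WWOW R=BBBR D=RYYG L=GYOG
After move 4 (U): U=OWWW F=BBWR R=OOBR B=GYYB L=GROG
After move 5 (R'): R=OROB U=OYWG F=BWWW D=RBYR B=GYYB
Query: B face = GYYB

Answer: G Y Y B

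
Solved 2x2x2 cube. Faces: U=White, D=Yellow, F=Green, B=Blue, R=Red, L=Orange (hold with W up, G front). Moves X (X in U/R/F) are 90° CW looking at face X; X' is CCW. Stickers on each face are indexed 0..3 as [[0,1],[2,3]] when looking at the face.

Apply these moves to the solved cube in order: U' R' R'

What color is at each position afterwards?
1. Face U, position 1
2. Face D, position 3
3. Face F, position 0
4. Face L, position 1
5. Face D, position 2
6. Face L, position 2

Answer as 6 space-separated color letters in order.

Answer: Y W O B Y O

Derivation:
After move 1 (U'): U=WWWW F=OOGG R=GGRR B=RRBB L=BBOO
After move 2 (R'): R=GRGR U=WBWR F=OWGW D=YOYG B=YRYB
After move 3 (R'): R=RRGG U=WYWY F=OBGR D=YWYW B=GROB
Query 1: U[1] = Y
Query 2: D[3] = W
Query 3: F[0] = O
Query 4: L[1] = B
Query 5: D[2] = Y
Query 6: L[2] = O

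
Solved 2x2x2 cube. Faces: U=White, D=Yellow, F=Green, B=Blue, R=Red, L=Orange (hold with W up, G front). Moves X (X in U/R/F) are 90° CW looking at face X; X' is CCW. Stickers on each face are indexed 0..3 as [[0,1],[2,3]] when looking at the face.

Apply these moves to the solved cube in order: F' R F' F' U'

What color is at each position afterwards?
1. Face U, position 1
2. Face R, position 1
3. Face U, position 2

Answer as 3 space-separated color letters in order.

After move 1 (F'): F=GGGG U=WWRR R=YRYR D=OOYY L=OWOW
After move 2 (R): R=YYRR U=WGRG F=GOGY D=OBYB B=RBWB
After move 3 (F'): F=OYGG U=WGYR R=BYOR D=WWYB L=OGOR
After move 4 (F'): F=YGOG U=WGBO R=WYWR D=GRYB L=OROY
After move 5 (U'): U=GOWB F=OROG R=YGWR B=WYWB L=RBOY
Query 1: U[1] = O
Query 2: R[1] = G
Query 3: U[2] = W

Answer: O G W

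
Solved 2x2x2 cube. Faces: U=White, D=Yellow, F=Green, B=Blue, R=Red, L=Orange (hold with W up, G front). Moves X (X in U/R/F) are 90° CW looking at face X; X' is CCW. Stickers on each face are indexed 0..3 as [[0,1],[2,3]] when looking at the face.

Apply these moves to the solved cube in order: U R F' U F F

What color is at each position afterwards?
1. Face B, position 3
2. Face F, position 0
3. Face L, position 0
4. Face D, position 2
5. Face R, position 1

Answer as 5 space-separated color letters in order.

Answer: B G Y Y O

Derivation:
After move 1 (U): U=WWWW F=RRGG R=BBRR B=OOBB L=GGOO
After move 2 (R): R=RBRB U=WRWG F=RYGY D=YBYO B=WOWB
After move 3 (F'): F=YYRG U=WRRR R=BBYB D=GOYO L=GGOW
After move 4 (U): U=RWRR F=BBRG R=WOYB B=GGWB L=YYOW
After move 5 (F): F=RBGB U=RWWY R=RORB D=YWYO L=YGOO
After move 6 (F): F=GRBB U=RWOG R=WOYB D=RRYO L=YYOW
Query 1: B[3] = B
Query 2: F[0] = G
Query 3: L[0] = Y
Query 4: D[2] = Y
Query 5: R[1] = O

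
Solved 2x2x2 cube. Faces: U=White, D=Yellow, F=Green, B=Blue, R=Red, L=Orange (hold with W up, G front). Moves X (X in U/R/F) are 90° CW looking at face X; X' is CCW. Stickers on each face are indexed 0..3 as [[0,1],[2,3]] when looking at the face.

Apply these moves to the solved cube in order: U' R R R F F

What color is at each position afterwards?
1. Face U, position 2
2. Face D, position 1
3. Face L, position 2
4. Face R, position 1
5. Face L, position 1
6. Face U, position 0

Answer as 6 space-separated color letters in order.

Answer: O W O R G W

Derivation:
After move 1 (U'): U=WWWW F=OOGG R=GGRR B=RRBB L=BBOO
After move 2 (R): R=RGRG U=WOWG F=OYGY D=YBYR B=WRWB
After move 3 (R): R=RRGG U=WYWY F=OBGR D=YWYW B=GROB
After move 4 (R): R=GRGR U=WBWR F=OWGW D=YOYG B=YRYB
After move 5 (F): F=GOWW U=WBOB R=WRRR D=GGYG L=BYOO
After move 6 (F): F=WGWO U=WBOY R=ORBR D=RWYG L=BGOG
Query 1: U[2] = O
Query 2: D[1] = W
Query 3: L[2] = O
Query 4: R[1] = R
Query 5: L[1] = G
Query 6: U[0] = W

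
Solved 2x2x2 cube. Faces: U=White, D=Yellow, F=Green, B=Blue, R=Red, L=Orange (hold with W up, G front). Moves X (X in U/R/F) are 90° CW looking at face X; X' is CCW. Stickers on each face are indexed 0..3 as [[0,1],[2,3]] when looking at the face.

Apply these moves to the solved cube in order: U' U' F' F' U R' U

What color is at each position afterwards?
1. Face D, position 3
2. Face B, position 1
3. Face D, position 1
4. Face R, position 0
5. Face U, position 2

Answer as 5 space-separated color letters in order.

Answer: B G O Y R

Derivation:
After move 1 (U'): U=WWWW F=OOGG R=GGRR B=RRBB L=BBOO
After move 2 (U'): U=WWWW F=BBGG R=OORR B=GGBB L=RROO
After move 3 (F'): F=BGBG U=WWOR R=YOYR D=ROYY L=RWOW
After move 4 (F'): F=GGBB U=WWYY R=OORR D=WWYY L=RROO
After move 5 (U): U=YWYW F=OOBB R=GGRR B=RRBB L=GGOO
After move 6 (R'): R=GRGR U=YBYR F=OWBW D=WOYB B=YRWB
After move 7 (U): U=YYRB F=GRBW R=YRGR B=GGWB L=OWOO
Query 1: D[3] = B
Query 2: B[1] = G
Query 3: D[1] = O
Query 4: R[0] = Y
Query 5: U[2] = R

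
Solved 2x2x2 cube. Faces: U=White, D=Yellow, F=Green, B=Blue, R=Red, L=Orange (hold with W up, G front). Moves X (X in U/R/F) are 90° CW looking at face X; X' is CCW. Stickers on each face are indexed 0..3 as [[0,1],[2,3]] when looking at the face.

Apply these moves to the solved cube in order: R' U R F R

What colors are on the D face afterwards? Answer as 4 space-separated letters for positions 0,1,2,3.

Answer: R W Y B

Derivation:
After move 1 (R'): R=RRRR U=WBWB F=GWGW D=YGYG B=YBYB
After move 2 (U): U=WWBB F=RRGW R=YBRR B=OOYB L=GWOO
After move 3 (R): R=RYRB U=WRBW F=RGGG D=YYYO B=BOWB
After move 4 (F): F=GRGG U=WROW R=BYWB D=RRYO L=GYOY
After move 5 (R): R=WBBY U=WROG F=GRGO D=RWYB B=WORB
Query: D face = RWYB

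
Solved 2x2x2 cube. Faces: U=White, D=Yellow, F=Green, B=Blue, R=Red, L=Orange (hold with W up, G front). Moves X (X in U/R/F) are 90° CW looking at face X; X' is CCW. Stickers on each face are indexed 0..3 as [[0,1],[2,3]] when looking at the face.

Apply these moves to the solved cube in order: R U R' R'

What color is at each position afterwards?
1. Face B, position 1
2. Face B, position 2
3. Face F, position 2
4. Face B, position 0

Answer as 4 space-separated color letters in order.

After move 1 (R): R=RRRR U=WGWG F=GYGY D=YBYB B=WBWB
After move 2 (U): U=WWGG F=RRGY R=WBRR B=OOWB L=GYOO
After move 3 (R'): R=BRWR U=WWGO F=RWGG D=YRYY B=BOBB
After move 4 (R'): R=RRBW U=WBGB F=RWGO D=YWYG B=YORB
Query 1: B[1] = O
Query 2: B[2] = R
Query 3: F[2] = G
Query 4: B[0] = Y

Answer: O R G Y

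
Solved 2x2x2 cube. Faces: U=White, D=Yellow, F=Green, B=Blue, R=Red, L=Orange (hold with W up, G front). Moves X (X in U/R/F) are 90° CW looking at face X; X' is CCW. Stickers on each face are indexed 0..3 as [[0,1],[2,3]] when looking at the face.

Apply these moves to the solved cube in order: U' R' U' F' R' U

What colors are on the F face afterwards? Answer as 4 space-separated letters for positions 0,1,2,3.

After move 1 (U'): U=WWWW F=OOGG R=GGRR B=RRBB L=BBOO
After move 2 (R'): R=GRGR U=WBWR F=OWGW D=YOYG B=YRYB
After move 3 (U'): U=BRWW F=BBGW R=OWGR B=GRYB L=YROO
After move 4 (F'): F=BWBG U=BROG R=OWYR D=ROYG L=YWOW
After move 5 (R'): R=WROY U=BYOG F=BRBG D=RWYG B=GROB
After move 6 (U): U=OBGY F=WRBG R=GROY B=YWOB L=BROW
Query: F face = WRBG

Answer: W R B G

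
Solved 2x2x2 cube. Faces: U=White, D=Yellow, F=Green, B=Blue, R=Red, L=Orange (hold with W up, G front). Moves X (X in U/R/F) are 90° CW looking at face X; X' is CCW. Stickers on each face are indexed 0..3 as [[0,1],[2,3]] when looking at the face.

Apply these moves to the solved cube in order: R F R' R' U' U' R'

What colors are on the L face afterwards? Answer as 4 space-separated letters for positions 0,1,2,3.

Answer: R G O B

Derivation:
After move 1 (R): R=RRRR U=WGWG F=GYGY D=YBYB B=WBWB
After move 2 (F): F=GGYY U=WGOO R=WRGR D=RRYB L=OYOB
After move 3 (R'): R=RRWG U=WWOW F=GGYO D=RGYY B=BBRB
After move 4 (R'): R=RGRW U=WROB F=GWYW D=RGYO B=YBGB
After move 5 (U'): U=RBWO F=OYYW R=GWRW B=RGGB L=YBOB
After move 6 (U'): U=BORW F=YBYW R=OYRW B=GWGB L=RGOB
After move 7 (R'): R=YWOR U=BGRG F=YOYW D=RBYW B=OWGB
Query: L face = RGOB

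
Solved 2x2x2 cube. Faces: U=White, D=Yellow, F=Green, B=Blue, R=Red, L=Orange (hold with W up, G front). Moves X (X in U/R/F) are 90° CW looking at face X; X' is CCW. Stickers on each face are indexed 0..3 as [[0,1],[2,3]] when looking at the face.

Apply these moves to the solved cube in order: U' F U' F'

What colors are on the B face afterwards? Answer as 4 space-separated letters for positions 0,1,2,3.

After move 1 (U'): U=WWWW F=OOGG R=GGRR B=RRBB L=BBOO
After move 2 (F): F=GOGO U=WWOB R=WGWR D=RGYY L=BYOY
After move 3 (U'): U=WBWO F=BYGO R=GOWR B=WGBB L=RROY
After move 4 (F'): F=YOBG U=WBGW R=GORR D=RYYY L=ROOW
Query: B face = WGBB

Answer: W G B B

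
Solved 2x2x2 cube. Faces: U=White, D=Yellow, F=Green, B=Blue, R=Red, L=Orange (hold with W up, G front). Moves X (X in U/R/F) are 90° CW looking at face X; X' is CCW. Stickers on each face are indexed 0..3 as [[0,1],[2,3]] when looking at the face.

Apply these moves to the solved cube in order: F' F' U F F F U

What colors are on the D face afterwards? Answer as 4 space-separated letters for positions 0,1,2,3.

Answer: G R Y Y

Derivation:
After move 1 (F'): F=GGGG U=WWRR R=YRYR D=OOYY L=OWOW
After move 2 (F'): F=GGGG U=WWYY R=OROR D=WWYY L=OROR
After move 3 (U): U=YWYW F=ORGG R=BBOR B=ORBB L=GGOR
After move 4 (F): F=GOGR U=YWRG R=YBWR D=OBYY L=GWOW
After move 5 (F): F=GGRO U=YWWW R=RBGR D=WYYY L=GOOB
After move 6 (F): F=RGOG U=YWBO R=WBWR D=GRYY L=GWOY
After move 7 (U): U=BYOW F=WBOG R=ORWR B=GWBB L=RGOY
Query: D face = GRYY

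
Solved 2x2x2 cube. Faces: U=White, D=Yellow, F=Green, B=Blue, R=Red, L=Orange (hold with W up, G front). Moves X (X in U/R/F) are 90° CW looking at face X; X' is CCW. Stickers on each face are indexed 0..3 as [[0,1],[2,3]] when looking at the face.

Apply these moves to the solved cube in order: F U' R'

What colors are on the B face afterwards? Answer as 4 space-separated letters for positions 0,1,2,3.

After move 1 (F): F=GGGG U=WWOO R=WRWR D=RRYY L=OYOY
After move 2 (U'): U=WOWO F=OYGG R=GGWR B=WRBB L=BBOY
After move 3 (R'): R=GRGW U=WBWW F=OOGO D=RYYG B=YRRB
Query: B face = YRRB

Answer: Y R R B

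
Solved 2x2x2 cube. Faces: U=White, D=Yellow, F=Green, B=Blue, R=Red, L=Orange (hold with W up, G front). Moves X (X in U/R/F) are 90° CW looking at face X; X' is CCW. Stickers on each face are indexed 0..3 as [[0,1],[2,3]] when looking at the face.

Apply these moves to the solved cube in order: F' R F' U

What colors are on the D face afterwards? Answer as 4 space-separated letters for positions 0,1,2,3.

After move 1 (F'): F=GGGG U=WWRR R=YRYR D=OOYY L=OWOW
After move 2 (R): R=YYRR U=WGRG F=GOGY D=OBYB B=RBWB
After move 3 (F'): F=OYGG U=WGYR R=BYOR D=WWYB L=OGOR
After move 4 (U): U=YWRG F=BYGG R=RBOR B=OGWB L=OYOR
Query: D face = WWYB

Answer: W W Y B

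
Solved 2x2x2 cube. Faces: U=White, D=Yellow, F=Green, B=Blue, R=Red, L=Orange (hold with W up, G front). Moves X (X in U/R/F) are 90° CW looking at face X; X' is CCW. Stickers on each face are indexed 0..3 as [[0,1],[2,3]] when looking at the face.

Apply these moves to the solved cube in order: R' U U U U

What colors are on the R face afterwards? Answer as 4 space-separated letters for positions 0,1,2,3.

After move 1 (R'): R=RRRR U=WBWB F=GWGW D=YGYG B=YBYB
After move 2 (U): U=WWBB F=RRGW R=YBRR B=OOYB L=GWOO
After move 3 (U): U=BWBW F=YBGW R=OORR B=GWYB L=RROO
After move 4 (U): U=BBWW F=OOGW R=GWRR B=RRYB L=YBOO
After move 5 (U): U=WBWB F=GWGW R=RRRR B=YBYB L=OOOO
Query: R face = RRRR

Answer: R R R R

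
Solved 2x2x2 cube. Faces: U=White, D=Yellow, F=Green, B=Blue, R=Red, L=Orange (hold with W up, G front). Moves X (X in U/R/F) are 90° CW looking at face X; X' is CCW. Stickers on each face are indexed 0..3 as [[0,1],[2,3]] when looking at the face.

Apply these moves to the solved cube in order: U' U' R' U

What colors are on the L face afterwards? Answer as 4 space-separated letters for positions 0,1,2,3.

After move 1 (U'): U=WWWW F=OOGG R=GGRR B=RRBB L=BBOO
After move 2 (U'): U=WWWW F=BBGG R=OORR B=GGBB L=RROO
After move 3 (R'): R=OROR U=WBWG F=BWGW D=YBYG B=YGYB
After move 4 (U): U=WWGB F=ORGW R=YGOR B=RRYB L=BWOO
Query: L face = BWOO

Answer: B W O O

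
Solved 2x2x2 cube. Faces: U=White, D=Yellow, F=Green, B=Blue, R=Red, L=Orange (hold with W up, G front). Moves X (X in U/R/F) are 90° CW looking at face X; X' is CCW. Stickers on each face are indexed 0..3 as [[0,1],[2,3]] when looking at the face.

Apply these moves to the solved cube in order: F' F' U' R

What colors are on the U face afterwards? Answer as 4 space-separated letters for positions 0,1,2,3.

Answer: W R W G

Derivation:
After move 1 (F'): F=GGGG U=WWRR R=YRYR D=OOYY L=OWOW
After move 2 (F'): F=GGGG U=WWYY R=OROR D=WWYY L=OROR
After move 3 (U'): U=WYWY F=ORGG R=GGOR B=ORBB L=BBOR
After move 4 (R): R=OGRG U=WRWG F=OWGY D=WBYO B=YRYB
Query: U face = WRWG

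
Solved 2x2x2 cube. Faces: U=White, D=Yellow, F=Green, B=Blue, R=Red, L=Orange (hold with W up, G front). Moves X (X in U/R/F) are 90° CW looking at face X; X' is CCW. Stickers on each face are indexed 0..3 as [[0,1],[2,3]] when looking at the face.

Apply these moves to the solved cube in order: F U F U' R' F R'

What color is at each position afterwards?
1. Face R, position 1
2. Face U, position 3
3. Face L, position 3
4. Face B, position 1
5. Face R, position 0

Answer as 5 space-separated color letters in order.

After move 1 (F): F=GGGG U=WWOO R=WRWR D=RRYY L=OYOY
After move 2 (U): U=OWOW F=WRGG R=BBWR B=OYBB L=GGOY
After move 3 (F): F=GWGR U=OWYG R=OBWR D=WBYY L=GROR
After move 4 (U'): U=WGOY F=GRGR R=GWWR B=OBBB L=OYOR
After move 5 (R'): R=WRGW U=WBOO F=GGGY D=WRYR B=YBBB
After move 6 (F): F=GGYG U=WBRY R=OROW D=GWYR L=OWOR
After move 7 (R'): R=RWOO U=WBRY F=GBYY D=GGYG B=RBWB
Query 1: R[1] = W
Query 2: U[3] = Y
Query 3: L[3] = R
Query 4: B[1] = B
Query 5: R[0] = R

Answer: W Y R B R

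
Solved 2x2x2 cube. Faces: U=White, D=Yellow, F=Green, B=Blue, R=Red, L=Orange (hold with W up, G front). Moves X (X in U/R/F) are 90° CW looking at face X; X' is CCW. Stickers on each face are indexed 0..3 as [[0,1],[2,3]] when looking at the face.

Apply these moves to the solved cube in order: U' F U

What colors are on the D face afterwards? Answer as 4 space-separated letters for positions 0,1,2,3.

Answer: R G Y Y

Derivation:
After move 1 (U'): U=WWWW F=OOGG R=GGRR B=RRBB L=BBOO
After move 2 (F): F=GOGO U=WWOB R=WGWR D=RGYY L=BYOY
After move 3 (U): U=OWBW F=WGGO R=RRWR B=BYBB L=GOOY
Query: D face = RGYY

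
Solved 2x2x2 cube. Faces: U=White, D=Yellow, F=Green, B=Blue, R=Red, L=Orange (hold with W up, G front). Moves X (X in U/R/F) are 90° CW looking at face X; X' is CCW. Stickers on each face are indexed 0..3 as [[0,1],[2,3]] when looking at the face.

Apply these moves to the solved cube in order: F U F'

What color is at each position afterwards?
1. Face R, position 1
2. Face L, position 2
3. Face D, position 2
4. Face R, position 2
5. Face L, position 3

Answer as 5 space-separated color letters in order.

After move 1 (F): F=GGGG U=WWOO R=WRWR D=RRYY L=OYOY
After move 2 (U): U=OWOW F=WRGG R=BBWR B=OYBB L=GGOY
After move 3 (F'): F=RGWG U=OWBW R=RBRR D=GYYY L=GWOO
Query 1: R[1] = B
Query 2: L[2] = O
Query 3: D[2] = Y
Query 4: R[2] = R
Query 5: L[3] = O

Answer: B O Y R O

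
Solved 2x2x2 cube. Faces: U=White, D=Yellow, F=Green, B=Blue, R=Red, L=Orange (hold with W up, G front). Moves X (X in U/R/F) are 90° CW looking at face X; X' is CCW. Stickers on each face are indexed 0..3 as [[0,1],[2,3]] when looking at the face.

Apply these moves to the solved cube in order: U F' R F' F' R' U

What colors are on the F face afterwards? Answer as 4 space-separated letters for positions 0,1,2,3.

After move 1 (U): U=WWWW F=RRGG R=BBRR B=OOBB L=GGOO
After move 2 (F'): F=RGRG U=WWBR R=YBYR D=GOYY L=GWOW
After move 3 (R): R=YYRB U=WGBG F=RORY D=GBYO B=ROWB
After move 4 (F'): F=OYRR U=WGYR R=BYGB D=WWYO L=GGOB
After move 5 (F'): F=YROR U=WGBG R=WYWB D=GBYO L=GROY
After move 6 (R'): R=YBWW U=WWBR F=YGOG D=GRYR B=OOBB
After move 7 (U): U=BWRW F=YBOG R=OOWW B=GRBB L=YGOY
Query: F face = YBOG

Answer: Y B O G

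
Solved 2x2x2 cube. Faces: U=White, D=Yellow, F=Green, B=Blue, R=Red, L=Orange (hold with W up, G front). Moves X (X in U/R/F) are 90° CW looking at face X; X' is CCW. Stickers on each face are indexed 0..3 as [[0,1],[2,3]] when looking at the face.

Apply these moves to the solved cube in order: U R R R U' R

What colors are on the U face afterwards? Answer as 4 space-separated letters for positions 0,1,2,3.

Answer: B G W W

Derivation:
After move 1 (U): U=WWWW F=RRGG R=BBRR B=OOBB L=GGOO
After move 2 (R): R=RBRB U=WRWG F=RYGY D=YBYO B=WOWB
After move 3 (R): R=RRBB U=WYWY F=RBGO D=YWYW B=GORB
After move 4 (R): R=BRBR U=WBWO F=RWGW D=YRYG B=YOYB
After move 5 (U'): U=BOWW F=GGGW R=RWBR B=BRYB L=YOOO
After move 6 (R): R=BRRW U=BGWW F=GRGG D=YYYB B=WROB
Query: U face = BGWW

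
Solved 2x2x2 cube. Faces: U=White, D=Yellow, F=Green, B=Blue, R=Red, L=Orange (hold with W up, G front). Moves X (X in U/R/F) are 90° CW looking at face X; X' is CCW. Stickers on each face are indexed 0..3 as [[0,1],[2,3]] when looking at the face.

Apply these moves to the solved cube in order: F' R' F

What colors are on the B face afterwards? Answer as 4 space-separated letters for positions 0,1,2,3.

After move 1 (F'): F=GGGG U=WWRR R=YRYR D=OOYY L=OWOW
After move 2 (R'): R=RRYY U=WBRB F=GWGR D=OGYG B=YBOB
After move 3 (F): F=GGRW U=WBWW R=RRBY D=YRYG L=OOOG
Query: B face = YBOB

Answer: Y B O B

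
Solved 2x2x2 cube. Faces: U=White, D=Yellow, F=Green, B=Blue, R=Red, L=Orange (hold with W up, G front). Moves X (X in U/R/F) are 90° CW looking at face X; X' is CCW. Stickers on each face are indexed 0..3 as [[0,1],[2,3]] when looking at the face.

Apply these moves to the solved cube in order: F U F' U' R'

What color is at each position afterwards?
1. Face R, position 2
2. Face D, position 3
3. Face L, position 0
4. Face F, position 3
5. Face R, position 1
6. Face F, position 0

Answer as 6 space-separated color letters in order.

Answer: R G O B R G

Derivation:
After move 1 (F): F=GGGG U=WWOO R=WRWR D=RRYY L=OYOY
After move 2 (U): U=OWOW F=WRGG R=BBWR B=OYBB L=GGOY
After move 3 (F'): F=RGWG U=OWBW R=RBRR D=GYYY L=GWOO
After move 4 (U'): U=WWOB F=GWWG R=RGRR B=RBBB L=OYOO
After move 5 (R'): R=GRRR U=WBOR F=GWWB D=GWYG B=YBYB
Query 1: R[2] = R
Query 2: D[3] = G
Query 3: L[0] = O
Query 4: F[3] = B
Query 5: R[1] = R
Query 6: F[0] = G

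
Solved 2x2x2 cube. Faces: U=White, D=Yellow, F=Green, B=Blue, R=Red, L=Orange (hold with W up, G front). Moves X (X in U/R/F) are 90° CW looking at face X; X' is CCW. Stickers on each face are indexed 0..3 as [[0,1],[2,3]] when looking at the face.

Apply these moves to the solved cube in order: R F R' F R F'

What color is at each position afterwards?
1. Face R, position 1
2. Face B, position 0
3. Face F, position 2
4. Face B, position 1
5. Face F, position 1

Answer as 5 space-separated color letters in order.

Answer: O Y Y B Y

Derivation:
After move 1 (R): R=RRRR U=WGWG F=GYGY D=YBYB B=WBWB
After move 2 (F): F=GGYY U=WGOO R=WRGR D=RRYB L=OYOB
After move 3 (R'): R=RRWG U=WWOW F=GGYO D=RGYY B=BBRB
After move 4 (F): F=YGOG U=WWBY R=ORWG D=WRYY L=OROG
After move 5 (R): R=WOGR U=WGBG F=YROY D=WRYB B=YBWB
After move 6 (F'): F=RYYO U=WGWG R=ROWR D=RGYB L=OGOB
Query 1: R[1] = O
Query 2: B[0] = Y
Query 3: F[2] = Y
Query 4: B[1] = B
Query 5: F[1] = Y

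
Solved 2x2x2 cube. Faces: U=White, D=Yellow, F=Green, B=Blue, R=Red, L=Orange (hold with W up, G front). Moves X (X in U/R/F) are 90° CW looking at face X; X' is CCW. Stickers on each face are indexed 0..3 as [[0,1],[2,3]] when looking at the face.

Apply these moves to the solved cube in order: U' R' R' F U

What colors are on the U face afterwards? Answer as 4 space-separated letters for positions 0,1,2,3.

After move 1 (U'): U=WWWW F=OOGG R=GGRR B=RRBB L=BBOO
After move 2 (R'): R=GRGR U=WBWR F=OWGW D=YOYG B=YRYB
After move 3 (R'): R=RRGG U=WYWY F=OBGR D=YWYW B=GROB
After move 4 (F): F=GORB U=WYOB R=WRYG D=GRYW L=BYOW
After move 5 (U): U=OWBY F=WRRB R=GRYG B=BYOB L=GOOW
Query: U face = OWBY

Answer: O W B Y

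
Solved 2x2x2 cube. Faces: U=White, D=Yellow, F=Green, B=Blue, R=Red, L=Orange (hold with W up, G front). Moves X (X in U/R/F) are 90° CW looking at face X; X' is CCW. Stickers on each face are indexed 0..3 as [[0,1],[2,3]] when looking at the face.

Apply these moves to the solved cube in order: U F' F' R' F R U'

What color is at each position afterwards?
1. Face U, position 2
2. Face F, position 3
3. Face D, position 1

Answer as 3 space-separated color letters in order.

Answer: W R W

Derivation:
After move 1 (U): U=WWWW F=RRGG R=BBRR B=OOBB L=GGOO
After move 2 (F'): F=RGRG U=WWBR R=YBYR D=GOYY L=GWOW
After move 3 (F'): F=GGRR U=WWYY R=OBGR D=WWYY L=GROB
After move 4 (R'): R=BROG U=WBYO F=GWRY D=WGYR B=YOWB
After move 5 (F): F=RGYW U=WBBR R=YROG D=OBYR L=GWOG
After move 6 (R): R=OYGR U=WGBW F=RBYR D=OWYY B=ROBB
After move 7 (U'): U=GWWB F=GWYR R=RBGR B=OYBB L=ROOG
Query 1: U[2] = W
Query 2: F[3] = R
Query 3: D[1] = W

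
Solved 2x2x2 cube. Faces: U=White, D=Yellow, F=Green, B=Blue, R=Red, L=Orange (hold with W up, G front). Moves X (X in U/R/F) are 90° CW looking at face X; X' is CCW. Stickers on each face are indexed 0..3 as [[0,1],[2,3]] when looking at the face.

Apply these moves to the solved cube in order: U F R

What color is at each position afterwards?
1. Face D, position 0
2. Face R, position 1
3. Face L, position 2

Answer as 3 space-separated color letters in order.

After move 1 (U): U=WWWW F=RRGG R=BBRR B=OOBB L=GGOO
After move 2 (F): F=GRGR U=WWOG R=WBWR D=RBYY L=GYOY
After move 3 (R): R=WWRB U=WROR F=GBGY D=RBYO B=GOWB
Query 1: D[0] = R
Query 2: R[1] = W
Query 3: L[2] = O

Answer: R W O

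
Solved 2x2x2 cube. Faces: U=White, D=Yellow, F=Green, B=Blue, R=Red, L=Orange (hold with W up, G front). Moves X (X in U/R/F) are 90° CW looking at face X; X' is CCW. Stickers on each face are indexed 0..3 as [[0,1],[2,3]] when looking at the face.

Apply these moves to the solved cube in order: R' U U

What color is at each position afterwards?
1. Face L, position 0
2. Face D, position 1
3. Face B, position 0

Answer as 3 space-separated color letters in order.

Answer: R G G

Derivation:
After move 1 (R'): R=RRRR U=WBWB F=GWGW D=YGYG B=YBYB
After move 2 (U): U=WWBB F=RRGW R=YBRR B=OOYB L=GWOO
After move 3 (U): U=BWBW F=YBGW R=OORR B=GWYB L=RROO
Query 1: L[0] = R
Query 2: D[1] = G
Query 3: B[0] = G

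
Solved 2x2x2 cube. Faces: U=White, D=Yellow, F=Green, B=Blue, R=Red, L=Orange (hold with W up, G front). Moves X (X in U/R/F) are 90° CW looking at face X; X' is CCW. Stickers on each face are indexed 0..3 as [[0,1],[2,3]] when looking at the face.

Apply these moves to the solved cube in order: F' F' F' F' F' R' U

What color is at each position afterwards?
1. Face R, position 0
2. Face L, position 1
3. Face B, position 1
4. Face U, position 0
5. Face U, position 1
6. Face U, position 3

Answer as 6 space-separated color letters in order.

Answer: Y W W R W B

Derivation:
After move 1 (F'): F=GGGG U=WWRR R=YRYR D=OOYY L=OWOW
After move 2 (F'): F=GGGG U=WWYY R=OROR D=WWYY L=OROR
After move 3 (F'): F=GGGG U=WWOO R=WRWR D=RRYY L=OYOY
After move 4 (F'): F=GGGG U=WWWW R=RRRR D=YYYY L=OOOO
After move 5 (F'): F=GGGG U=WWRR R=YRYR D=OOYY L=OWOW
After move 6 (R'): R=RRYY U=WBRB F=GWGR D=OGYG B=YBOB
After move 7 (U): U=RWBB F=RRGR R=YBYY B=OWOB L=GWOW
Query 1: R[0] = Y
Query 2: L[1] = W
Query 3: B[1] = W
Query 4: U[0] = R
Query 5: U[1] = W
Query 6: U[3] = B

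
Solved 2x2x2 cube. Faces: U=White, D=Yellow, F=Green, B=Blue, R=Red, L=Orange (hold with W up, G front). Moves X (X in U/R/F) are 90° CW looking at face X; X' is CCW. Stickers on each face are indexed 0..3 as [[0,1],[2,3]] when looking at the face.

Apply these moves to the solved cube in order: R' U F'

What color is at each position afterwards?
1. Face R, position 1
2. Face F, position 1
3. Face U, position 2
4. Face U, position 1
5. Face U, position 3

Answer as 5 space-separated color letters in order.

After move 1 (R'): R=RRRR U=WBWB F=GWGW D=YGYG B=YBYB
After move 2 (U): U=WWBB F=RRGW R=YBRR B=OOYB L=GWOO
After move 3 (F'): F=RWRG U=WWYR R=GBYR D=WOYG L=GBOB
Query 1: R[1] = B
Query 2: F[1] = W
Query 3: U[2] = Y
Query 4: U[1] = W
Query 5: U[3] = R

Answer: B W Y W R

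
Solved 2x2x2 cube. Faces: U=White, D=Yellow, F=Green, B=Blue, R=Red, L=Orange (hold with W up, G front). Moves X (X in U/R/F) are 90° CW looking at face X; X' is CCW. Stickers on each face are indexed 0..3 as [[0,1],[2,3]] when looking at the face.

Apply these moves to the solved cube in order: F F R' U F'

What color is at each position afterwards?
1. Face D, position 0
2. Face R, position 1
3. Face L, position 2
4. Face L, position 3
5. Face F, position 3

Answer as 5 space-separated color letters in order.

After move 1 (F): F=GGGG U=WWOO R=WRWR D=RRYY L=OYOY
After move 2 (F): F=GGGG U=WWYY R=OROR D=WWYY L=OROR
After move 3 (R'): R=RROO U=WBYB F=GWGY D=WGYG B=YBWB
After move 4 (U): U=YWBB F=RRGY R=YBOO B=ORWB L=GWOR
After move 5 (F'): F=RYRG U=YWYO R=GBWO D=WRYG L=GBOB
Query 1: D[0] = W
Query 2: R[1] = B
Query 3: L[2] = O
Query 4: L[3] = B
Query 5: F[3] = G

Answer: W B O B G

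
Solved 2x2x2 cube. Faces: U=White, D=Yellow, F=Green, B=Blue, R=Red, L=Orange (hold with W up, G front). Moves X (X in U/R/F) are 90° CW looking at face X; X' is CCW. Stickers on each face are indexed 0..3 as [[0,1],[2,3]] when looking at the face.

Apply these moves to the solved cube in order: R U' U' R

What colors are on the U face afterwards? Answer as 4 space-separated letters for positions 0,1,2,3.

After move 1 (R): R=RRRR U=WGWG F=GYGY D=YBYB B=WBWB
After move 2 (U'): U=GGWW F=OOGY R=GYRR B=RRWB L=WBOO
After move 3 (U'): U=GWGW F=WBGY R=OORR B=GYWB L=RROO
After move 4 (R): R=RORO U=GBGY F=WBGB D=YWYG B=WYWB
Query: U face = GBGY

Answer: G B G Y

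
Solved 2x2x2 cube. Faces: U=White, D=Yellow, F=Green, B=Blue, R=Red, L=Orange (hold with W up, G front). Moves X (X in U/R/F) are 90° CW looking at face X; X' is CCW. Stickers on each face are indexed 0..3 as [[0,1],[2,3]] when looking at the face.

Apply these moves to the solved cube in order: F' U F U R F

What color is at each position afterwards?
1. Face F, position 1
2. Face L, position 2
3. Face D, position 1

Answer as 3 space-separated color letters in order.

Answer: R O W

Derivation:
After move 1 (F'): F=GGGG U=WWRR R=YRYR D=OOYY L=OWOW
After move 2 (U): U=RWRW F=YRGG R=BBYR B=OWBB L=GGOW
After move 3 (F): F=GYGR U=RWWG R=RBWR D=YBYY L=GOOO
After move 4 (U): U=WRGW F=RBGR R=OWWR B=GOBB L=GYOO
After move 5 (R): R=WORW U=WBGR F=RBGY D=YBYG B=WORB
After move 6 (F): F=GRYB U=WBOY R=GORW D=RWYG L=GYOB
Query 1: F[1] = R
Query 2: L[2] = O
Query 3: D[1] = W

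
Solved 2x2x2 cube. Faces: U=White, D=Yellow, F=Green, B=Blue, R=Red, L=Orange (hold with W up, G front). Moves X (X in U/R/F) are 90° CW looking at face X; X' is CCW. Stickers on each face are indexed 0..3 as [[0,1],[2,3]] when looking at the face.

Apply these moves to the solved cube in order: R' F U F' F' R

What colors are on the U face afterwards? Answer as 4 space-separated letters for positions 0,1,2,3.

After move 1 (R'): R=RRRR U=WBWB F=GWGW D=YGYG B=YBYB
After move 2 (F): F=GGWW U=WBOO R=WRBR D=RRYG L=OYOG
After move 3 (U): U=OWOB F=WRWW R=YBBR B=OYYB L=GGOG
After move 4 (F'): F=RWWW U=OWYB R=RBRR D=GGYG L=GBOO
After move 5 (F'): F=WWRW U=OWRR R=GBGR D=BOYG L=GBOY
After move 6 (R): R=GGRB U=OWRW F=WORG D=BYYO B=RYWB
Query: U face = OWRW

Answer: O W R W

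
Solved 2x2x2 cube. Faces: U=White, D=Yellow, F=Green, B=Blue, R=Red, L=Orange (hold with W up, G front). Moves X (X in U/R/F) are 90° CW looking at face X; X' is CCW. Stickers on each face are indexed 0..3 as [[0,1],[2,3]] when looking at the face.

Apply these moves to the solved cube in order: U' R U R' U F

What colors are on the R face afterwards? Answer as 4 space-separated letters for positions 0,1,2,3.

After move 1 (U'): U=WWWW F=OOGG R=GGRR B=RRBB L=BBOO
After move 2 (R): R=RGRG U=WOWG F=OYGY D=YBYR B=WRWB
After move 3 (U): U=WWGO F=RGGY R=WRRG B=BBWB L=OYOO
After move 4 (R'): R=RGWR U=WWGB F=RWGO D=YGYY B=RBBB
After move 5 (U): U=GWBW F=RGGO R=RBWR B=OYBB L=RWOO
After move 6 (F): F=GROG U=GWOW R=BBWR D=WRYY L=RYOG
Query: R face = BBWR

Answer: B B W R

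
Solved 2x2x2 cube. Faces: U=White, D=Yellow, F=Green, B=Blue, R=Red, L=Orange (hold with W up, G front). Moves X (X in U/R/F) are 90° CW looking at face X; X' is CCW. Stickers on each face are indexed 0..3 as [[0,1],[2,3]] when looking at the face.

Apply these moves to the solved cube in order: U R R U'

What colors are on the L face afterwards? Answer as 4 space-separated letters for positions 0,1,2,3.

Answer: G O O O

Derivation:
After move 1 (U): U=WWWW F=RRGG R=BBRR B=OOBB L=GGOO
After move 2 (R): R=RBRB U=WRWG F=RYGY D=YBYO B=WOWB
After move 3 (R): R=RRBB U=WYWY F=RBGO D=YWYW B=GORB
After move 4 (U'): U=YYWW F=GGGO R=RBBB B=RRRB L=GOOO
Query: L face = GOOO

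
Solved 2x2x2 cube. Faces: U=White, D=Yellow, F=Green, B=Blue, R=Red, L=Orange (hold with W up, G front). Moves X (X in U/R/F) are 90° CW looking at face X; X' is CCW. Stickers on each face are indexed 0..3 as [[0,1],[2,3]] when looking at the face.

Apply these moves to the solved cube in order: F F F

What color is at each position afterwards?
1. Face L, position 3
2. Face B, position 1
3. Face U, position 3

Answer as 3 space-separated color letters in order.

After move 1 (F): F=GGGG U=WWOO R=WRWR D=RRYY L=OYOY
After move 2 (F): F=GGGG U=WWYY R=OROR D=WWYY L=OROR
After move 3 (F): F=GGGG U=WWRR R=YRYR D=OOYY L=OWOW
Query 1: L[3] = W
Query 2: B[1] = B
Query 3: U[3] = R

Answer: W B R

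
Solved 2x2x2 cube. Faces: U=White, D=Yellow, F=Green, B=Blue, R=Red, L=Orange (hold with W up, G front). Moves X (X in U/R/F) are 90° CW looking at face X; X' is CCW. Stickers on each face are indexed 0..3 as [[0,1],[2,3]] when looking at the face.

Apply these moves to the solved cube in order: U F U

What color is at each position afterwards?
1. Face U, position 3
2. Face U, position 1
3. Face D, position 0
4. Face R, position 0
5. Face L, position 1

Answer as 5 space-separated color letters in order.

Answer: W W R O R

Derivation:
After move 1 (U): U=WWWW F=RRGG R=BBRR B=OOBB L=GGOO
After move 2 (F): F=GRGR U=WWOG R=WBWR D=RBYY L=GYOY
After move 3 (U): U=OWGW F=WBGR R=OOWR B=GYBB L=GROY
Query 1: U[3] = W
Query 2: U[1] = W
Query 3: D[0] = R
Query 4: R[0] = O
Query 5: L[1] = R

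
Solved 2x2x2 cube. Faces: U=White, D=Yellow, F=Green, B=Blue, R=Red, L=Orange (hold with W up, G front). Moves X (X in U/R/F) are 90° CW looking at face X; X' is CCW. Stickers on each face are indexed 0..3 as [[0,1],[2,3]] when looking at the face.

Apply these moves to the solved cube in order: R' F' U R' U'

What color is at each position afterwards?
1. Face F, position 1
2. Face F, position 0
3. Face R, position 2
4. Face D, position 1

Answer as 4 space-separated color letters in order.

Answer: W W Y R

Derivation:
After move 1 (R'): R=RRRR U=WBWB F=GWGW D=YGYG B=YBYB
After move 2 (F'): F=WWGG U=WBRR R=GRYR D=OOYG L=OBOW
After move 3 (U): U=RWRB F=GRGG R=YBYR B=OBYB L=WWOW
After move 4 (R'): R=BRYY U=RYRO F=GWGB D=ORYG B=GBOB
After move 5 (U'): U=YORR F=WWGB R=GWYY B=BROB L=GBOW
Query 1: F[1] = W
Query 2: F[0] = W
Query 3: R[2] = Y
Query 4: D[1] = R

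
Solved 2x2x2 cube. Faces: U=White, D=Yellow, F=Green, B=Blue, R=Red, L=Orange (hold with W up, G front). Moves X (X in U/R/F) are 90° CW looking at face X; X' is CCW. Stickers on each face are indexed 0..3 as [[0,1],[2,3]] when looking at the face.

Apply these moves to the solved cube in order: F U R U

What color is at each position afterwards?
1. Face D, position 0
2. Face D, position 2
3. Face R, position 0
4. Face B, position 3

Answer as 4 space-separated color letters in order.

After move 1 (F): F=GGGG U=WWOO R=WRWR D=RRYY L=OYOY
After move 2 (U): U=OWOW F=WRGG R=BBWR B=OYBB L=GGOY
After move 3 (R): R=WBRB U=OROG F=WRGY D=RBYO B=WYWB
After move 4 (U): U=OOGR F=WBGY R=WYRB B=GGWB L=WROY
Query 1: D[0] = R
Query 2: D[2] = Y
Query 3: R[0] = W
Query 4: B[3] = B

Answer: R Y W B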